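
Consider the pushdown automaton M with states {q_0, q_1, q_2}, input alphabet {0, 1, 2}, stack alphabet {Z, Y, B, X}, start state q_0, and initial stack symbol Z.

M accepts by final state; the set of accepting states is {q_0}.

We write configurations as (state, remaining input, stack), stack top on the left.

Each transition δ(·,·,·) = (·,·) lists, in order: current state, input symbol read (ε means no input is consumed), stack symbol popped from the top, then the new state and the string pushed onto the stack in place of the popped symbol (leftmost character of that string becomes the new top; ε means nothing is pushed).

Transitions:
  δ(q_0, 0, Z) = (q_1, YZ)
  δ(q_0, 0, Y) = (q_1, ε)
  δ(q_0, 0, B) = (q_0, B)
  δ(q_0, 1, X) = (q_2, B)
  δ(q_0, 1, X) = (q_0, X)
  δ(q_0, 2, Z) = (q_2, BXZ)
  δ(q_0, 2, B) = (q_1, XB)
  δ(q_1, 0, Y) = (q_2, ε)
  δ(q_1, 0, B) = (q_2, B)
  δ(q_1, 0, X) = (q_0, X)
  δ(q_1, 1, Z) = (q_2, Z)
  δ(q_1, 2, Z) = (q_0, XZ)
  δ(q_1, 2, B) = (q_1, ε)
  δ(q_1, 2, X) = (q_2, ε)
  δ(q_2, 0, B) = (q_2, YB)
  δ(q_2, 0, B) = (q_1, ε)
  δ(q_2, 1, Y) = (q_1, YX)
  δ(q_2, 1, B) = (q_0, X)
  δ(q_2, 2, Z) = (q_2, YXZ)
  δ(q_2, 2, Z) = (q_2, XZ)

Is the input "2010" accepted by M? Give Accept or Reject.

Reject

No computation consumes all input and reaches a final state.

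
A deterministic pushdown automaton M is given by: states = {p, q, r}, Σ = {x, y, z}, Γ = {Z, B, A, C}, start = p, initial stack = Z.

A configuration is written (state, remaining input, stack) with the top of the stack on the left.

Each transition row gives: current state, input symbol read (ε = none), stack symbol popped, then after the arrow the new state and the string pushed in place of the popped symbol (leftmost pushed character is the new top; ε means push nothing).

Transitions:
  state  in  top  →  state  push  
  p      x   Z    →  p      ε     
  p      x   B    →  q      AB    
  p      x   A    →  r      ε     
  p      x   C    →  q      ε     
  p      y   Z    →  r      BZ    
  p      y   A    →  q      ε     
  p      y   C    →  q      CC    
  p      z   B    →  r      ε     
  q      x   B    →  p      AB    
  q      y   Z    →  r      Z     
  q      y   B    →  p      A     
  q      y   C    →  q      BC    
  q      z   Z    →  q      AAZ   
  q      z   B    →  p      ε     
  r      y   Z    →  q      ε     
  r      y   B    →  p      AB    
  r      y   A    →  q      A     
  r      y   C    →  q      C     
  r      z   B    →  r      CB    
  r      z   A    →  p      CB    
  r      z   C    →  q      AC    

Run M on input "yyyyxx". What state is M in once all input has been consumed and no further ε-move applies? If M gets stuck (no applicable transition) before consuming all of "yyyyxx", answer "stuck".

(p, yyyyxx, Z)
  read y, top Z: go to r, push BZ → (r, yyyxx, BZ)
  read y, top B: go to p, push AB → (p, yyxx, ABZ)
  read y, top A: go to q, push ε → (q, yxx, BZ)
  read y, top B: go to p, push A → (p, xx, AZ)
  read x, top A: go to r, push ε → (r, x, Z)
No transition for (r, x, top Z); M blocks with input x remaining.

stuck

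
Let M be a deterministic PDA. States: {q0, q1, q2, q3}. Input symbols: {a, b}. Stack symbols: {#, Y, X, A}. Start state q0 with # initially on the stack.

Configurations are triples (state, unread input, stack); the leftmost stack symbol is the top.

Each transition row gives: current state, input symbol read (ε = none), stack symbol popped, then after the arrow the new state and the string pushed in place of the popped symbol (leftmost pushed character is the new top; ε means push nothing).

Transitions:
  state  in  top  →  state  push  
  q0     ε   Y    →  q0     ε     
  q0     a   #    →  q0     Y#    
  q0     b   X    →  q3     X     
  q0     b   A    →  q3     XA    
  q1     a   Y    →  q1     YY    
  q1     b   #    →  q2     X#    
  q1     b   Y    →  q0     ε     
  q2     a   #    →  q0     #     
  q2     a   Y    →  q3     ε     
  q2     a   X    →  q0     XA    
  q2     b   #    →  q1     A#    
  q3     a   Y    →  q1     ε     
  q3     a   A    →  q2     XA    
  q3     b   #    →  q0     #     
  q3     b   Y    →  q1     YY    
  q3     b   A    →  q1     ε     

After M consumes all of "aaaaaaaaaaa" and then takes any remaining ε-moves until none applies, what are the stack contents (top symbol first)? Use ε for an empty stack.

#

(q0, aaaaaaaaaaa, #)
  read a, top #: go to q0, push Y# → (q0, aaaaaaaaaa, Y#)
  ε-move, top Y: go to q0, push ε → (q0, aaaaaaaaaa, #)
  read a, top #: go to q0, push Y# → (q0, aaaaaaaaa, Y#)
  ε-move, top Y: go to q0, push ε → (q0, aaaaaaaaa, #)
  read a, top #: go to q0, push Y# → (q0, aaaaaaaa, Y#)
  ε-move, top Y: go to q0, push ε → (q0, aaaaaaaa, #)
  read a, top #: go to q0, push Y# → (q0, aaaaaaa, Y#)
  ε-move, top Y: go to q0, push ε → (q0, aaaaaaa, #)
  read a, top #: go to q0, push Y# → (q0, aaaaaa, Y#)
  ε-move, top Y: go to q0, push ε → (q0, aaaaaa, #)
  read a, top #: go to q0, push Y# → (q0, aaaaa, Y#)
  ε-move, top Y: go to q0, push ε → (q0, aaaaa, #)
  read a, top #: go to q0, push Y# → (q0, aaaa, Y#)
  ε-move, top Y: go to q0, push ε → (q0, aaaa, #)
  read a, top #: go to q0, push Y# → (q0, aaa, Y#)
  ε-move, top Y: go to q0, push ε → (q0, aaa, #)
  read a, top #: go to q0, push Y# → (q0, aa, Y#)
  ε-move, top Y: go to q0, push ε → (q0, aa, #)
  read a, top #: go to q0, push Y# → (q0, a, Y#)
  ε-move, top Y: go to q0, push ε → (q0, a, #)
  read a, top #: go to q0, push Y# → (q0, ε, Y#)
  ε-move, top Y: go to q0, push ε → (q0, ε, #)
All input consumed in state q0 with stack #.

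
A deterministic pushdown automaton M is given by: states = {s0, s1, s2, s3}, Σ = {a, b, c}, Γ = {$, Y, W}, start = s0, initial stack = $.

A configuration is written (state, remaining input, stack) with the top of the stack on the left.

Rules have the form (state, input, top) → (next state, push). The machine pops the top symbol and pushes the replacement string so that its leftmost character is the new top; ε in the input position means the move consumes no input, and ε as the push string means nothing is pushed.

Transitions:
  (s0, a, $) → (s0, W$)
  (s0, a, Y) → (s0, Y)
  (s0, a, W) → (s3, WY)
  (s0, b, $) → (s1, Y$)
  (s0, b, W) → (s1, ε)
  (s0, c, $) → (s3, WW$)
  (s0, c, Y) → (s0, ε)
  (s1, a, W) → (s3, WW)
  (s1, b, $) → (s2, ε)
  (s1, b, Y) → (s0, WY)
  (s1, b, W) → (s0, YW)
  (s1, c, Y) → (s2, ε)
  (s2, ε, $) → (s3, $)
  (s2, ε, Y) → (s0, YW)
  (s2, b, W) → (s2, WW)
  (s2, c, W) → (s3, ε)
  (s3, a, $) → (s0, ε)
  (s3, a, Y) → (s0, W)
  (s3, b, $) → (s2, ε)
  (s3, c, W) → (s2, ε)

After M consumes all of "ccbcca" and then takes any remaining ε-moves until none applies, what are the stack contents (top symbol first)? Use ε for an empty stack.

(s0, ccbcca, $)
  read c, top $: go to s3, push WW$ → (s3, cbcca, WW$)
  read c, top W: go to s2, push ε → (s2, bcca, W$)
  read b, top W: go to s2, push WW → (s2, cca, WW$)
  read c, top W: go to s3, push ε → (s3, ca, W$)
  read c, top W: go to s2, push ε → (s2, a, $)
  ε-move, top $: go to s3, push $ → (s3, a, $)
  read a, top $: go to s0, push ε → (s0, ε, ε)
All input consumed in state s0 with stack ε.

ε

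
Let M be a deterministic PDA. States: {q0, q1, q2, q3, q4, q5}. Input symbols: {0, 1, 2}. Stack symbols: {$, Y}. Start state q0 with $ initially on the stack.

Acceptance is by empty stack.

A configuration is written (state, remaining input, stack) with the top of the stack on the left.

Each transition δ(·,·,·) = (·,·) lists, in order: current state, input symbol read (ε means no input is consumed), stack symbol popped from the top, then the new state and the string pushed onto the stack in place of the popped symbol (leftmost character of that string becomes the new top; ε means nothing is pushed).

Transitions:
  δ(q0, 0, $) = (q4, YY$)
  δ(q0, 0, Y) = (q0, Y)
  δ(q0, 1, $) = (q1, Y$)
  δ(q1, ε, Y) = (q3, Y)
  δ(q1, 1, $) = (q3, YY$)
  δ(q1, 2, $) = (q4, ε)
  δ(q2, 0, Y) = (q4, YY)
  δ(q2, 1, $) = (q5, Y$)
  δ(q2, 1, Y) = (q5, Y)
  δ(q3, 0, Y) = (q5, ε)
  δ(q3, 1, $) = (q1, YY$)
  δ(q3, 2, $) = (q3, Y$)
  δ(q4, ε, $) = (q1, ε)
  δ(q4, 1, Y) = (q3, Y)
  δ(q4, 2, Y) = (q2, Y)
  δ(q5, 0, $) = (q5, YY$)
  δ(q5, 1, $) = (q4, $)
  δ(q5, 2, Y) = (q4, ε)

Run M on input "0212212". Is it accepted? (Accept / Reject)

Accept

(q0, 0212212, $) ⊢ (q4, 212212, YY$) ⊢ (q2, 12212, YY$) ⊢ (q5, 2212, YY$) ⊢ (q4, 212, Y$) ⊢ (q2, 12, Y$) ⊢ (q5, 2, Y$) ⊢ (q4, ε, $) ⊢ (q1, ε, ε)
All input consumed and the stack is empty.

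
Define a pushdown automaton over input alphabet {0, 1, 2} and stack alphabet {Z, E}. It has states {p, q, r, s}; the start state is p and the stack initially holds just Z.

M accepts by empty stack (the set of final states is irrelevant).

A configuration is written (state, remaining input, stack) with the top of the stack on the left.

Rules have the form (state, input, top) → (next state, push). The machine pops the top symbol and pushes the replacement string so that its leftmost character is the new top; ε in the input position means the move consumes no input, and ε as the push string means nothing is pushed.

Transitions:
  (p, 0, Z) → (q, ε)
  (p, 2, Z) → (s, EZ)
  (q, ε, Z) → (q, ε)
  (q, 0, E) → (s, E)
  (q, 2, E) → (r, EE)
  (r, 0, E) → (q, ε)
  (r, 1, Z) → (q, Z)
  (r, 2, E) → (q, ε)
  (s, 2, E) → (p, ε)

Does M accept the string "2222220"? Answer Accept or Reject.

One accepting computation: (p, 2222220, Z) ⊢ (s, 222220, EZ) ⊢ (p, 22220, Z) ⊢ (s, 2220, EZ) ⊢ (p, 220, Z) ⊢ (s, 20, EZ) ⊢ (p, 0, Z) ⊢ (q, ε, ε)
All input consumed and the stack is empty.

Accept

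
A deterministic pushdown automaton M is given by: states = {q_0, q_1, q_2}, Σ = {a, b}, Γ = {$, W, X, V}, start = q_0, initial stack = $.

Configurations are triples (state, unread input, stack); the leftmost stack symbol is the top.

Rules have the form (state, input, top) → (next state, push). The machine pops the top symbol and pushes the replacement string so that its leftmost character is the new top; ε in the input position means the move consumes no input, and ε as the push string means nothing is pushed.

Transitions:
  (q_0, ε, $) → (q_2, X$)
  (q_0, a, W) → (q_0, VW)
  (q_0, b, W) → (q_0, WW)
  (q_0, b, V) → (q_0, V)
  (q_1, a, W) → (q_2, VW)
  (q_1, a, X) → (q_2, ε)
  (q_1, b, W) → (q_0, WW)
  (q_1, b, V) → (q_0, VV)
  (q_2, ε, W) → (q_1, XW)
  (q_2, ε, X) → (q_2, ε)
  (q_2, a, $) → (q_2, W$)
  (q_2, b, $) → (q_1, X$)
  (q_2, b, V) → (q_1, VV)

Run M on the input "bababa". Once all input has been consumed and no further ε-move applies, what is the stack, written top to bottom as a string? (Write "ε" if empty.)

(q_0, bababa, $) ⊢ (q_2, bababa, X$) ⊢ (q_2, bababa, $) ⊢ (q_1, ababa, X$) ⊢ (q_2, baba, $) ⊢ (q_1, aba, X$) ⊢ (q_2, ba, $) ⊢ (q_1, a, X$) ⊢ (q_2, ε, $)
All input consumed in state q_2 with stack $.

$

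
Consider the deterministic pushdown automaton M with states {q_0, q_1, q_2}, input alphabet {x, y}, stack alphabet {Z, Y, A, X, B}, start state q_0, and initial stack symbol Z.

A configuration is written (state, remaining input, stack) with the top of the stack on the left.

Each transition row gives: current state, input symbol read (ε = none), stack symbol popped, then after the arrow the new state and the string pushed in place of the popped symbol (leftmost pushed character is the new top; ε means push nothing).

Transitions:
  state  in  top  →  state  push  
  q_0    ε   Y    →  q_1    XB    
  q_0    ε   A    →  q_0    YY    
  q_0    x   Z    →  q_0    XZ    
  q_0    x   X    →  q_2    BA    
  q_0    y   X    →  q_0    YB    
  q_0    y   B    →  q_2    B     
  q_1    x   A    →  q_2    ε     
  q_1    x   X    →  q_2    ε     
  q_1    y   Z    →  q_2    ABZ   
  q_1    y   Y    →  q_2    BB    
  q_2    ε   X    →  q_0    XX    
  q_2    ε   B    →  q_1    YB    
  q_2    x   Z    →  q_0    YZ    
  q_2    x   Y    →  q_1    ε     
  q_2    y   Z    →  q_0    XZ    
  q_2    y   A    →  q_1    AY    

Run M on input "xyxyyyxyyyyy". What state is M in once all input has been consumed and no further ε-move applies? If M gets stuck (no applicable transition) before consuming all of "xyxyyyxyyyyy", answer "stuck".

(q_0, xyxyyyxyyyyy, Z) ⊢ (q_0, yxyyyxyyyyy, XZ) ⊢ (q_0, xyyyxyyyyy, YBZ) ⊢ (q_1, xyyyxyyyyy, XBBZ) ⊢ (q_2, yyyxyyyyy, BBZ) ⊢ (q_1, yyyxyyyyy, YBBZ) ⊢ (q_2, yyxyyyyy, BBBBZ) ⊢ (q_1, yyxyyyyy, YBBBBZ) ⊢ (q_2, yxyyyyy, BBBBBBZ) ⊢ (q_1, yxyyyyy, YBBBBBBZ) ⊢ (q_2, xyyyyy, BBBBBBBBZ) ⊢ (q_1, xyyyyy, YBBBBBBBBZ)
No transition for (q_1, x, top Y); M blocks with input xyyyyy remaining.

stuck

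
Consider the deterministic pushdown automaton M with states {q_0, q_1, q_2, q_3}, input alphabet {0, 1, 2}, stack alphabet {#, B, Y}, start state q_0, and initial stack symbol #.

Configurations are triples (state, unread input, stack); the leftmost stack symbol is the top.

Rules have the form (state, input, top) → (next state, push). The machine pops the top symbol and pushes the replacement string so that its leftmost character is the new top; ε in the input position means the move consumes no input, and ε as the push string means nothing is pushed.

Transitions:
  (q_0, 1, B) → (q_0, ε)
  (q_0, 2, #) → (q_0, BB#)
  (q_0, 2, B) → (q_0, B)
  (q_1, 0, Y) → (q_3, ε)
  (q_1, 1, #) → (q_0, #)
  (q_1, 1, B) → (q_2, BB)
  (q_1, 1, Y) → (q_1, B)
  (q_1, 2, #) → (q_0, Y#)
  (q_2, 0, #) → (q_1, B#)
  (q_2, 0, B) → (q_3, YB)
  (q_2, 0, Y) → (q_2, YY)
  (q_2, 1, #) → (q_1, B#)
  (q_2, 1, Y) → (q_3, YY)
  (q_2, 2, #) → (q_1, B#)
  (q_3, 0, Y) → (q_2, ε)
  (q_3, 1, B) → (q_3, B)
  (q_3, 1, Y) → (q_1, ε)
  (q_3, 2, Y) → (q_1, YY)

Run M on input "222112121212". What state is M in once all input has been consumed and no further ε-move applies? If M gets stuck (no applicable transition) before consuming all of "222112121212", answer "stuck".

(q_0, 222112121212, #)
  read 2, top #: go to q_0, push BB# → (q_0, 22112121212, BB#)
  read 2, top B: go to q_0, push B → (q_0, 2112121212, BB#)
  read 2, top B: go to q_0, push B → (q_0, 112121212, BB#)
  read 1, top B: go to q_0, push ε → (q_0, 12121212, B#)
  read 1, top B: go to q_0, push ε → (q_0, 2121212, #)
  read 2, top #: go to q_0, push BB# → (q_0, 121212, BB#)
  read 1, top B: go to q_0, push ε → (q_0, 21212, B#)
  read 2, top B: go to q_0, push B → (q_0, 1212, B#)
  read 1, top B: go to q_0, push ε → (q_0, 212, #)
  read 2, top #: go to q_0, push BB# → (q_0, 12, BB#)
  read 1, top B: go to q_0, push ε → (q_0, 2, B#)
  read 2, top B: go to q_0, push B → (q_0, ε, B#)
All input consumed; M is in state q_0.

q_0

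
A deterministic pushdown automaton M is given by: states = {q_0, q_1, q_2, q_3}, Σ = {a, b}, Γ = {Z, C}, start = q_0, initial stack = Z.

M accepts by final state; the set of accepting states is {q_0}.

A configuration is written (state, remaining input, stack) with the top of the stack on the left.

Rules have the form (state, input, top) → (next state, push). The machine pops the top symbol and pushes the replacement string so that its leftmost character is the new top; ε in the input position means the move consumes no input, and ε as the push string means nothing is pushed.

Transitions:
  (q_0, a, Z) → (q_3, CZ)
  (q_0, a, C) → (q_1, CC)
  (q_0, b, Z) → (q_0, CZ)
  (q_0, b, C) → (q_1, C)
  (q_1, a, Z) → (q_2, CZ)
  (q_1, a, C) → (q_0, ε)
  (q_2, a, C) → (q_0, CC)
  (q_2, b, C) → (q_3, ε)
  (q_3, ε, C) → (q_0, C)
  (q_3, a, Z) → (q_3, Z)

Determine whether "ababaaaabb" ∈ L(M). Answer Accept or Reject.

Reject

(q_0, ababaaaabb, Z) ⊢ (q_3, babaaaabb, CZ) ⊢ (q_0, babaaaabb, CZ) ⊢ (q_1, abaaaabb, CZ) ⊢ (q_0, baaaabb, Z) ⊢ (q_0, aaaabb, CZ) ⊢ (q_1, aaabb, CCZ) ⊢ (q_0, aabb, CZ) ⊢ (q_1, abb, CCZ) ⊢ (q_0, bb, CZ) ⊢ (q_1, b, CZ)
No transition applies at (q_1, b, CZ); input not fully consumed.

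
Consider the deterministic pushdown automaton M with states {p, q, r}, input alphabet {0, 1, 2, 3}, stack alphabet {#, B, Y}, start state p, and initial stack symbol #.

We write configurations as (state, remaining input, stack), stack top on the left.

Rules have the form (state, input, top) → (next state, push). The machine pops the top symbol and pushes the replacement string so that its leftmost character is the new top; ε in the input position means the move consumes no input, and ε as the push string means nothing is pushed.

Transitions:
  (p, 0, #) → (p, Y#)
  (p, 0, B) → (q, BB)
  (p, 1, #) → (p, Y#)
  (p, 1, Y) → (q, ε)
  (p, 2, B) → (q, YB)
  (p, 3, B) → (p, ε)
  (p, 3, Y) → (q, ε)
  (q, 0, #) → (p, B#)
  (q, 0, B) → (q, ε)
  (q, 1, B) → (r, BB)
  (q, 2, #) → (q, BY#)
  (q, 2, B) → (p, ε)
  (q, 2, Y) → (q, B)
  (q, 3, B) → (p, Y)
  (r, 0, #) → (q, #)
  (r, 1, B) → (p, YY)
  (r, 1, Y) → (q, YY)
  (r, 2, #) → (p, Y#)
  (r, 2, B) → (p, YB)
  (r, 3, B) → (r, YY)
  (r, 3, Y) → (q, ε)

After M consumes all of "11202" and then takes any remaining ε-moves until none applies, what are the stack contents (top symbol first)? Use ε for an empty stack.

B#

(p, 11202, #)
  read 1, top #: go to p, push Y# → (p, 1202, Y#)
  read 1, top Y: go to q, push ε → (q, 202, #)
  read 2, top #: go to q, push BY# → (q, 02, BY#)
  read 0, top B: go to q, push ε → (q, 2, Y#)
  read 2, top Y: go to q, push B → (q, ε, B#)
All input consumed in state q with stack B#.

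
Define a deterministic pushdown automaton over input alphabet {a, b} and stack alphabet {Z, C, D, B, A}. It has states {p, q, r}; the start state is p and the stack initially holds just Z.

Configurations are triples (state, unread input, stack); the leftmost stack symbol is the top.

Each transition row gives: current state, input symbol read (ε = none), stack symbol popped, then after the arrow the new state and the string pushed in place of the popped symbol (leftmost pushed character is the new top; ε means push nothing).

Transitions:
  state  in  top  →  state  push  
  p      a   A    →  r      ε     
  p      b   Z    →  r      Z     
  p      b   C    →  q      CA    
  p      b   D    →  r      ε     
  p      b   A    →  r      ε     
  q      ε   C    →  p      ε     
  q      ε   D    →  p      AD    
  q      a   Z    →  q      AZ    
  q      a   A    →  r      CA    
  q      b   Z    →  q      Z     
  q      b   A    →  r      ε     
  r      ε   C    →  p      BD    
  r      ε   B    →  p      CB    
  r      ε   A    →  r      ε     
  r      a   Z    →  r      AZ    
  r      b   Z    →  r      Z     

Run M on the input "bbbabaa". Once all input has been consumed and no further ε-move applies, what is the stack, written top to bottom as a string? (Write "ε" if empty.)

Z

(p, bbbabaa, Z) ⊢ (r, bbabaa, Z) ⊢ (r, babaa, Z) ⊢ (r, abaa, Z) ⊢ (r, baa, AZ) ⊢ (r, baa, Z) ⊢ (r, aa, Z) ⊢ (r, a, AZ) ⊢ (r, a, Z) ⊢ (r, ε, AZ) ⊢ (r, ε, Z)
All input consumed in state r with stack Z.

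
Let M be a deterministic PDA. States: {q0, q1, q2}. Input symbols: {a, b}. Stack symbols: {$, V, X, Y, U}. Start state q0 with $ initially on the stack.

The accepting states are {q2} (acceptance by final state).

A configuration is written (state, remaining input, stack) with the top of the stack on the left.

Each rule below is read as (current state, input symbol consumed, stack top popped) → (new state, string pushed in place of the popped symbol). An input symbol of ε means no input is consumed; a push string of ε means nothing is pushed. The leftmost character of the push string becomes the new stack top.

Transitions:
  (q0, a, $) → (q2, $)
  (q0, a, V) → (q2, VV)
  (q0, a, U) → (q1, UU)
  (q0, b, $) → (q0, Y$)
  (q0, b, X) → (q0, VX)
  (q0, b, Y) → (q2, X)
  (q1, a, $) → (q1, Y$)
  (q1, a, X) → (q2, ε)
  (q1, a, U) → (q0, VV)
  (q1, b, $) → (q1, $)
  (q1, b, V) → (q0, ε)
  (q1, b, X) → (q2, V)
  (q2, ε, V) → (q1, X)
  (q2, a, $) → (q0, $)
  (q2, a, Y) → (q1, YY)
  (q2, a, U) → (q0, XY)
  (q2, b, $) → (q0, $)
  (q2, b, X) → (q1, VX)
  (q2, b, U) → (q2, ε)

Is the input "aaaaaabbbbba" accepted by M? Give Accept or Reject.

(q0, aaaaaabbbbba, $)
  read a, top $: go to q2, push $ → (q2, aaaaabbbbba, $)
  read a, top $: go to q0, push $ → (q0, aaaabbbbba, $)
  read a, top $: go to q2, push $ → (q2, aaabbbbba, $)
  read a, top $: go to q0, push $ → (q0, aabbbbba, $)
  read a, top $: go to q2, push $ → (q2, abbbbba, $)
  read a, top $: go to q0, push $ → (q0, bbbbba, $)
  read b, top $: go to q0, push Y$ → (q0, bbbba, Y$)
  read b, top Y: go to q2, push X → (q2, bbba, X$)
  read b, top X: go to q1, push VX → (q1, bba, VX$)
  read b, top V: go to q0, push ε → (q0, ba, X$)
  read b, top X: go to q0, push VX → (q0, a, VX$)
  read a, top V: go to q2, push VV → (q2, ε, VVX$)
All input consumed; state q2 ∈ F.

Accept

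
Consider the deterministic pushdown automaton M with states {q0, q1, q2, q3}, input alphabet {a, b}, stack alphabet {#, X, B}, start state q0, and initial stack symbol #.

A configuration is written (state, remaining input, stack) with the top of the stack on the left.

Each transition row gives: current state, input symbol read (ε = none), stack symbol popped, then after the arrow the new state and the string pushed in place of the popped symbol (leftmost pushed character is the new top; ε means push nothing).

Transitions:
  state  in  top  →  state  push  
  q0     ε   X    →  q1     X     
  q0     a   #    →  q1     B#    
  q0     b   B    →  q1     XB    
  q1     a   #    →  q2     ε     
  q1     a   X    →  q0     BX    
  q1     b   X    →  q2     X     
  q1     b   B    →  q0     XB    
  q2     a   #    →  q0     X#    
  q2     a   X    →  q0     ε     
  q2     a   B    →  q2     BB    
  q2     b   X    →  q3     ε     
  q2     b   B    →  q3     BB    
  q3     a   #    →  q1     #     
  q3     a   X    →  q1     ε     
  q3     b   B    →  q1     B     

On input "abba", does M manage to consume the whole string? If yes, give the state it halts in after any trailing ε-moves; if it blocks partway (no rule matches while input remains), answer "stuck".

q0

(q0, abba, #)
  read a, top #: go to q1, push B# → (q1, bba, B#)
  read b, top B: go to q0, push XB → (q0, ba, XB#)
  ε-move, top X: go to q1, push X → (q1, ba, XB#)
  read b, top X: go to q2, push X → (q2, a, XB#)
  read a, top X: go to q0, push ε → (q0, ε, B#)
All input consumed; M is in state q0.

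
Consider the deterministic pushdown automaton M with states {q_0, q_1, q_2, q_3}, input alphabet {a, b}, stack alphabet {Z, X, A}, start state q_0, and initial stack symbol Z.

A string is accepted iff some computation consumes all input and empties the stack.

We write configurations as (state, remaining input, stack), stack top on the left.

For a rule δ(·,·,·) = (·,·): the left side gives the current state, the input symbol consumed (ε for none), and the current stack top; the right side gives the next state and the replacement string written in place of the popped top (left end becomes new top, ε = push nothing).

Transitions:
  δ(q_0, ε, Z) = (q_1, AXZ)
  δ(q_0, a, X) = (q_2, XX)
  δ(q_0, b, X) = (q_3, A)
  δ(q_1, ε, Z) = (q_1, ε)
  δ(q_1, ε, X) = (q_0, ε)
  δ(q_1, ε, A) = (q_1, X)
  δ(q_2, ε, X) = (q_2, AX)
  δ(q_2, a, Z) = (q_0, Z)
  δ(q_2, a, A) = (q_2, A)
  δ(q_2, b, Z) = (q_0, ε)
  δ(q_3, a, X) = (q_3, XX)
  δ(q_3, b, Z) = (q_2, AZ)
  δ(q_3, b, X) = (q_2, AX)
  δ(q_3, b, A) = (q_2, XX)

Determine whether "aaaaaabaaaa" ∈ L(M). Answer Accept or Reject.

Reject

(q_0, aaaaaabaaaa, Z)
  ε-move, top Z: go to q_1, push AXZ → (q_1, aaaaaabaaaa, AXZ)
  ε-move, top A: go to q_1, push X → (q_1, aaaaaabaaaa, XXZ)
  ε-move, top X: go to q_0, push ε → (q_0, aaaaaabaaaa, XZ)
  read a, top X: go to q_2, push XX → (q_2, aaaaabaaaa, XXZ)
  ε-move, top X: go to q_2, push AX → (q_2, aaaaabaaaa, AXXZ)
  read a, top A: go to q_2, push A → (q_2, aaaabaaaa, AXXZ)
  read a, top A: go to q_2, push A → (q_2, aaabaaaa, AXXZ)
  read a, top A: go to q_2, push A → (q_2, aabaaaa, AXXZ)
  read a, top A: go to q_2, push A → (q_2, abaaaa, AXXZ)
  read a, top A: go to q_2, push A → (q_2, baaaa, AXXZ)
No transition applies at (q_2, baaaa, AXXZ); input not fully consumed.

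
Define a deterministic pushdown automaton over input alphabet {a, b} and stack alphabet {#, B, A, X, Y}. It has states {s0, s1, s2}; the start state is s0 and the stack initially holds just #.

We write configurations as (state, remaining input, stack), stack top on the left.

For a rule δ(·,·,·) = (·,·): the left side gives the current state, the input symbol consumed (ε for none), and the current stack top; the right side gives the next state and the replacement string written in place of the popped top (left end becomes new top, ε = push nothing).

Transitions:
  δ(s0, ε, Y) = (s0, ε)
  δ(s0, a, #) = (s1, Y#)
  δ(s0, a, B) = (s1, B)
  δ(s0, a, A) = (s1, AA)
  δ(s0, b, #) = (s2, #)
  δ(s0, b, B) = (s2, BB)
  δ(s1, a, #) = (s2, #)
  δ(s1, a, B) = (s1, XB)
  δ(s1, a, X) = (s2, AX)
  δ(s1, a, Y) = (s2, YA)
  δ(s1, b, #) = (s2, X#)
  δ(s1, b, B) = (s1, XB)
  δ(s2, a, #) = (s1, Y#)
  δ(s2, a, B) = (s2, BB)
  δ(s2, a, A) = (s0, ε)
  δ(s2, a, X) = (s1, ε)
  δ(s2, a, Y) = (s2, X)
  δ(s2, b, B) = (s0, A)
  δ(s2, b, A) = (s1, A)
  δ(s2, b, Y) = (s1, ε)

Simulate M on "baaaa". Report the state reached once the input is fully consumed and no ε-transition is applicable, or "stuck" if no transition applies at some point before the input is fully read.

(s0, baaaa, #)
  read b, top #: go to s2, push # → (s2, aaaa, #)
  read a, top #: go to s1, push Y# → (s1, aaa, Y#)
  read a, top Y: go to s2, push YA → (s2, aa, YA#)
  read a, top Y: go to s2, push X → (s2, a, XA#)
  read a, top X: go to s1, push ε → (s1, ε, A#)
All input consumed; M is in state s1.

s1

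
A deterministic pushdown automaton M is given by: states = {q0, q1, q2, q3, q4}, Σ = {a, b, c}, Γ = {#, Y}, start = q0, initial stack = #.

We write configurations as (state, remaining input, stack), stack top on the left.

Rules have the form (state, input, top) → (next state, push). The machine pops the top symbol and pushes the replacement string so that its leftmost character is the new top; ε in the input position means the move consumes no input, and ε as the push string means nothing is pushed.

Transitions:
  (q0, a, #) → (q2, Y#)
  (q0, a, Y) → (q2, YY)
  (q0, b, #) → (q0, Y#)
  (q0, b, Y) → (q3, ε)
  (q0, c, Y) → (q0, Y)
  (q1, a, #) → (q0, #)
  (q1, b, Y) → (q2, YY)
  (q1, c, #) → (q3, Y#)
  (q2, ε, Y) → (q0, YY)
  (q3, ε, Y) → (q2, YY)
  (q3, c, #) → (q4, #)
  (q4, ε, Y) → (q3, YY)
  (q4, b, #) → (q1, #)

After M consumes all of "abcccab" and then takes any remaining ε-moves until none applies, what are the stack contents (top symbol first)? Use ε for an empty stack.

YYYYYY#

(q0, abcccab, #)
  read a, top #: go to q2, push Y# → (q2, bcccab, Y#)
  ε-move, top Y: go to q0, push YY → (q0, bcccab, YY#)
  read b, top Y: go to q3, push ε → (q3, cccab, Y#)
  ε-move, top Y: go to q2, push YY → (q2, cccab, YY#)
  ε-move, top Y: go to q0, push YY → (q0, cccab, YYY#)
  read c, top Y: go to q0, push Y → (q0, ccab, YYY#)
  read c, top Y: go to q0, push Y → (q0, cab, YYY#)
  read c, top Y: go to q0, push Y → (q0, ab, YYY#)
  read a, top Y: go to q2, push YY → (q2, b, YYYY#)
  ε-move, top Y: go to q0, push YY → (q0, b, YYYYY#)
  read b, top Y: go to q3, push ε → (q3, ε, YYYY#)
  ε-move, top Y: go to q2, push YY → (q2, ε, YYYYY#)
  ε-move, top Y: go to q0, push YY → (q0, ε, YYYYYY#)
All input consumed in state q0 with stack YYYYYY#.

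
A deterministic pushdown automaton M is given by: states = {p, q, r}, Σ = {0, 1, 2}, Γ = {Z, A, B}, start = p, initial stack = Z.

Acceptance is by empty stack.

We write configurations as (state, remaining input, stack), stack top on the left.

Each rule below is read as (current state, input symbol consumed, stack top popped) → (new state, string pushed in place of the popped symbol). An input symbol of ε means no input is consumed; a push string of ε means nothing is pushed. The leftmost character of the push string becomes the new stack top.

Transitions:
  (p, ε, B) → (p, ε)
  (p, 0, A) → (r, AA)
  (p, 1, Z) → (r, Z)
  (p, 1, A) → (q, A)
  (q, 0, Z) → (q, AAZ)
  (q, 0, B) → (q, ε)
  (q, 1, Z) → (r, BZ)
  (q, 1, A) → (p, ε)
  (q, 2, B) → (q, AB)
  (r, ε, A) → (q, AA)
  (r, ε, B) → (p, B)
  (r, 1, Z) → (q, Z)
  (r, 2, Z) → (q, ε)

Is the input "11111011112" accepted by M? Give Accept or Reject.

Accept

(p, 11111011112, Z)
  read 1, top Z: go to r, push Z → (r, 1111011112, Z)
  read 1, top Z: go to q, push Z → (q, 111011112, Z)
  read 1, top Z: go to r, push BZ → (r, 11011112, BZ)
  ε-move, top B: go to p, push B → (p, 11011112, BZ)
  ε-move, top B: go to p, push ε → (p, 11011112, Z)
  read 1, top Z: go to r, push Z → (r, 1011112, Z)
  read 1, top Z: go to q, push Z → (q, 011112, Z)
  read 0, top Z: go to q, push AAZ → (q, 11112, AAZ)
  read 1, top A: go to p, push ε → (p, 1112, AZ)
  read 1, top A: go to q, push A → (q, 112, AZ)
  read 1, top A: go to p, push ε → (p, 12, Z)
  read 1, top Z: go to r, push Z → (r, 2, Z)
  read 2, top Z: go to q, push ε → (q, ε, ε)
All input consumed and the stack is empty.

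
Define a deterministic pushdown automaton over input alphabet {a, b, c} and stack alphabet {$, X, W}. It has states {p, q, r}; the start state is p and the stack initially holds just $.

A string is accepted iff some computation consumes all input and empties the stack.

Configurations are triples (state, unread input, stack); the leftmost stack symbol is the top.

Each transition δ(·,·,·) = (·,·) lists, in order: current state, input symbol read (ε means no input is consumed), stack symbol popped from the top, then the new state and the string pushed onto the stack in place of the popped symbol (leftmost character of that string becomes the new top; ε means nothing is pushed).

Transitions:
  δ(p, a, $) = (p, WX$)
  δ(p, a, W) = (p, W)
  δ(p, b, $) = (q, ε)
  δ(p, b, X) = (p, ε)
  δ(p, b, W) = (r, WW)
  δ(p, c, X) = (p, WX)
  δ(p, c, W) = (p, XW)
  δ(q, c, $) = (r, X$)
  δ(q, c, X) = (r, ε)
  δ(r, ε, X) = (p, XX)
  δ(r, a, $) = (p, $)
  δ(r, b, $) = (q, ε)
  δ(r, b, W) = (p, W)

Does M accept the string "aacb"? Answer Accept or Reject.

Reject

(p, aacb, $)
  read a, top $: go to p, push WX$ → (p, acb, WX$)
  read a, top W: go to p, push W → (p, cb, WX$)
  read c, top W: go to p, push XW → (p, b, XWX$)
  read b, top X: go to p, push ε → (p, ε, WX$)
All input consumed; stack is WX$, not empty, and no further ε-move applies.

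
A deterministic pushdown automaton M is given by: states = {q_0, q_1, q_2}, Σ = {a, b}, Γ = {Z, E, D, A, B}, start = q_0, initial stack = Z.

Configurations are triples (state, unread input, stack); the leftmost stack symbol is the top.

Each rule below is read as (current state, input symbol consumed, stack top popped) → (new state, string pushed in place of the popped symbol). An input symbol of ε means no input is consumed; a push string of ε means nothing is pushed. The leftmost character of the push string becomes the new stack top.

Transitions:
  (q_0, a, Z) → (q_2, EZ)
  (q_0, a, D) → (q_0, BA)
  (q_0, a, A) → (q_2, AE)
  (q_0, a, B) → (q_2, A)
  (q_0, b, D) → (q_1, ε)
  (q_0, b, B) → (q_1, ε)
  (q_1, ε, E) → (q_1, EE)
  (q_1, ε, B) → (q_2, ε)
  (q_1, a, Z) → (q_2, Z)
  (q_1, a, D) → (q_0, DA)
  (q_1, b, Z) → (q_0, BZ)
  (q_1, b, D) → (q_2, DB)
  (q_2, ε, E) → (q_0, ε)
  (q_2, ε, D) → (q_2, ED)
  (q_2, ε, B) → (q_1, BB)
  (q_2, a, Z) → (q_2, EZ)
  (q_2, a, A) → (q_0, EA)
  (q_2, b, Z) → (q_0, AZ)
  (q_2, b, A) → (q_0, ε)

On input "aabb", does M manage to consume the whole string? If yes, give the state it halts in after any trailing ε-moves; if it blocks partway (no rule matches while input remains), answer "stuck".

(q_0, aabb, Z) ⊢ (q_2, abb, EZ) ⊢ (q_0, abb, Z) ⊢ (q_2, bb, EZ) ⊢ (q_0, bb, Z)
No transition for (q_0, b, top Z); M blocks with input bb remaining.

stuck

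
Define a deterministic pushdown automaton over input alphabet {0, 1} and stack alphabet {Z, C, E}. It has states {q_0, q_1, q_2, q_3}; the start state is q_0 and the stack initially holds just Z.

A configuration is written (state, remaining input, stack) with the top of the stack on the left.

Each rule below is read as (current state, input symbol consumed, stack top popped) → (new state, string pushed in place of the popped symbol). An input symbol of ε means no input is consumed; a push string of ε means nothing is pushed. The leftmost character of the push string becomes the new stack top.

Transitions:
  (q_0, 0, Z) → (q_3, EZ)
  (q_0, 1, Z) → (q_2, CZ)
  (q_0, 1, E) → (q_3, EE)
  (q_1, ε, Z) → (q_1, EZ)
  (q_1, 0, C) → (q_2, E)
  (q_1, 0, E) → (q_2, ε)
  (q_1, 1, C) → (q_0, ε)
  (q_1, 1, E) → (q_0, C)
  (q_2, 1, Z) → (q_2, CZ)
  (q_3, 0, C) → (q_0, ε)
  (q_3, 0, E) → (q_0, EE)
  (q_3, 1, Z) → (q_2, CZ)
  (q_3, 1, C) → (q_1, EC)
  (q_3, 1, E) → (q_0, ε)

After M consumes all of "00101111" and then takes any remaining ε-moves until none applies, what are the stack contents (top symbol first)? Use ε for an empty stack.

(q_0, 00101111, Z)
  read 0, top Z: go to q_3, push EZ → (q_3, 0101111, EZ)
  read 0, top E: go to q_0, push EE → (q_0, 101111, EEZ)
  read 1, top E: go to q_3, push EE → (q_3, 01111, EEEZ)
  read 0, top E: go to q_0, push EE → (q_0, 1111, EEEEZ)
  read 1, top E: go to q_3, push EE → (q_3, 111, EEEEEZ)
  read 1, top E: go to q_0, push ε → (q_0, 11, EEEEZ)
  read 1, top E: go to q_3, push EE → (q_3, 1, EEEEEZ)
  read 1, top E: go to q_0, push ε → (q_0, ε, EEEEZ)
All input consumed in state q_0 with stack EEEEZ.

EEEEZ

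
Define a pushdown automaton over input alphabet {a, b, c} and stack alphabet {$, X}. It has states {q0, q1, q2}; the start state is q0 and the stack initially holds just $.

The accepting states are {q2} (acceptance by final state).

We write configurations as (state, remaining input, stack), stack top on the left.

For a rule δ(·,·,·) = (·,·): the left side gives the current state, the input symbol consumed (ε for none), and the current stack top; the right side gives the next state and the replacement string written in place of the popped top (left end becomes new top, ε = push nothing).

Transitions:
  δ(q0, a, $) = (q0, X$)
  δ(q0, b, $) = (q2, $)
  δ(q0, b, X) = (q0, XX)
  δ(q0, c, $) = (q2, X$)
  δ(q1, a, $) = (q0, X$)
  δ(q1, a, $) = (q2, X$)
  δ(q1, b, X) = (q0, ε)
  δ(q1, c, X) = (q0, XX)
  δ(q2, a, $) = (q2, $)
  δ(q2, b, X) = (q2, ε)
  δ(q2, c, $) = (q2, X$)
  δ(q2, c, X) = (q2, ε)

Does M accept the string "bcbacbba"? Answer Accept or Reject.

No computation consumes all input and reaches a final state.

Reject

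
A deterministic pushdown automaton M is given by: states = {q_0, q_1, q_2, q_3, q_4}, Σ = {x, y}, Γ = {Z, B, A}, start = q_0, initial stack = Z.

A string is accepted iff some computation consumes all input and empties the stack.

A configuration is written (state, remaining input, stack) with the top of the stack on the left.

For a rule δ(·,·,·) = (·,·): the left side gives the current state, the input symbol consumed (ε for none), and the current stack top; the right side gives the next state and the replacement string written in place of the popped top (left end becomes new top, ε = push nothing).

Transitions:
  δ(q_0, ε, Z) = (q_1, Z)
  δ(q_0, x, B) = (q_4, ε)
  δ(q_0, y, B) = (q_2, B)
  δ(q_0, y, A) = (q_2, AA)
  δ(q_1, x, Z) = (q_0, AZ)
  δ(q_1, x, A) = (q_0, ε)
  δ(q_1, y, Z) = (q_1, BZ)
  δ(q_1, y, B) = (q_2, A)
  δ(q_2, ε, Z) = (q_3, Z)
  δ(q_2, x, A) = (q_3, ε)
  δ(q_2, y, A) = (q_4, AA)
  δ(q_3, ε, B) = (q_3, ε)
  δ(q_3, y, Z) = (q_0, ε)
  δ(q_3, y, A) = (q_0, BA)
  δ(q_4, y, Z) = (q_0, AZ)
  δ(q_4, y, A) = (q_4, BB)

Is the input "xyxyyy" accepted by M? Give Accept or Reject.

(q_0, xyxyyy, Z)
  ε-move, top Z: go to q_1, push Z → (q_1, xyxyyy, Z)
  read x, top Z: go to q_0, push AZ → (q_0, yxyyy, AZ)
  read y, top A: go to q_2, push AA → (q_2, xyyy, AAZ)
  read x, top A: go to q_3, push ε → (q_3, yyy, AZ)
  read y, top A: go to q_0, push BA → (q_0, yy, BAZ)
  read y, top B: go to q_2, push B → (q_2, y, BAZ)
No transition applies at (q_2, y, BAZ); input not fully consumed.

Reject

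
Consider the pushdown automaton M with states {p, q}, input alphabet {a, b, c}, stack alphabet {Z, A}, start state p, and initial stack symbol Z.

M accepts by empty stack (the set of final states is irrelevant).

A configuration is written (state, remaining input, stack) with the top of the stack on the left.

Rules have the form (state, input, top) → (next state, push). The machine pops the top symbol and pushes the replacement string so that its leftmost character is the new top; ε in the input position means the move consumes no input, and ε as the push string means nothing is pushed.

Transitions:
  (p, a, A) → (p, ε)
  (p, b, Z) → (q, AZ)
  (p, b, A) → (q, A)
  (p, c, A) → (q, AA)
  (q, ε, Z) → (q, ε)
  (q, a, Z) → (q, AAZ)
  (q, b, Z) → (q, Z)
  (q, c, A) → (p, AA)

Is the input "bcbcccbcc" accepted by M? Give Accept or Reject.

No computation consumes all input and empties the stack.

Reject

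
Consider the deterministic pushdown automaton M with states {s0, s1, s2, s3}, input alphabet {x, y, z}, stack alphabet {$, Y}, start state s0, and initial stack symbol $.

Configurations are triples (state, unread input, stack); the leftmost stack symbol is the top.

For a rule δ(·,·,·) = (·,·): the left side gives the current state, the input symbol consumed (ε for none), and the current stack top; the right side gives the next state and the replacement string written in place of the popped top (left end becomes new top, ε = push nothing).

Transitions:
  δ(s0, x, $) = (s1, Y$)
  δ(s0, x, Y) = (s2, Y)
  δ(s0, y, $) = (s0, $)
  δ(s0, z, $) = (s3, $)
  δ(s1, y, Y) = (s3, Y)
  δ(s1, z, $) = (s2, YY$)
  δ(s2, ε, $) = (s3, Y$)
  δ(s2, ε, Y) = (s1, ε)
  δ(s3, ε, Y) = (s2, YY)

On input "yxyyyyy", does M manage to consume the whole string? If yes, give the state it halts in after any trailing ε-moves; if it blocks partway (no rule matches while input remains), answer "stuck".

(s0, yxyyyyy, $) ⊢ (s0, xyyyyy, $) ⊢ (s1, yyyyy, Y$) ⊢ (s3, yyyy, Y$) ⊢ (s2, yyyy, YY$) ⊢ (s1, yyyy, Y$) ⊢ (s3, yyy, Y$) ⊢ (s2, yyy, YY$) ⊢ (s1, yyy, Y$) ⊢ (s3, yy, Y$) ⊢ (s2, yy, YY$) ⊢ (s1, yy, Y$) ⊢ (s3, y, Y$) ⊢ (s2, y, YY$) ⊢ (s1, y, Y$) ⊢ (s3, ε, Y$) ⊢ (s2, ε, YY$) ⊢ (s1, ε, Y$)
All input consumed; M is in state s1.

s1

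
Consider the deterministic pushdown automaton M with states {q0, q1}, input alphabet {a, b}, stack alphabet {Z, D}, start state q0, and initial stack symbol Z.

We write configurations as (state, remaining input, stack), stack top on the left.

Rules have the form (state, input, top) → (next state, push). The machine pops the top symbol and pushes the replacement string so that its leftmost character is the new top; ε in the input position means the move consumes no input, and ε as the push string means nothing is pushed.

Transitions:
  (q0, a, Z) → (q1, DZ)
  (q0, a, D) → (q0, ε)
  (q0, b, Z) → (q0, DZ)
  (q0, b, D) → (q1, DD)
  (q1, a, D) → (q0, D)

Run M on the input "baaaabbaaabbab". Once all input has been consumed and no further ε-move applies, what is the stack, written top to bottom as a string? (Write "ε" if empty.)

DDDZ

(q0, baaaabbaaabbab, Z) ⊢ (q0, aaaabbaaabbab, DZ) ⊢ (q0, aaabbaaabbab, Z) ⊢ (q1, aabbaaabbab, DZ) ⊢ (q0, abbaaabbab, DZ) ⊢ (q0, bbaaabbab, Z) ⊢ (q0, baaabbab, DZ) ⊢ (q1, aaabbab, DDZ) ⊢ (q0, aabbab, DDZ) ⊢ (q0, abbab, DZ) ⊢ (q0, bbab, Z) ⊢ (q0, bab, DZ) ⊢ (q1, ab, DDZ) ⊢ (q0, b, DDZ) ⊢ (q1, ε, DDDZ)
All input consumed in state q1 with stack DDDZ.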